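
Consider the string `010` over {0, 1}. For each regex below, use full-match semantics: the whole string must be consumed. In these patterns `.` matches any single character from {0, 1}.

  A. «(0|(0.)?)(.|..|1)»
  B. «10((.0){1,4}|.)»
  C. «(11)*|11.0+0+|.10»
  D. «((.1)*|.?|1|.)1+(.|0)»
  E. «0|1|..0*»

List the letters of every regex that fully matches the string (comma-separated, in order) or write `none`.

A, C, D, E

A → match
B → no match — must start with `10`
C → match
D → match
E → match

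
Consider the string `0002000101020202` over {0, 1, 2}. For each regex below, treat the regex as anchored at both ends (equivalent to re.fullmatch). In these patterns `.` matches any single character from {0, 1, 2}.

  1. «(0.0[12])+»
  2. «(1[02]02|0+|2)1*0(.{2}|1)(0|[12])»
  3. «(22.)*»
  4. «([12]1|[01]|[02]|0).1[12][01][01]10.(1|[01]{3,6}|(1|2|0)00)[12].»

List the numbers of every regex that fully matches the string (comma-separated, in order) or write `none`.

1 → match
2 → no match
3 → no match
4 → no match

1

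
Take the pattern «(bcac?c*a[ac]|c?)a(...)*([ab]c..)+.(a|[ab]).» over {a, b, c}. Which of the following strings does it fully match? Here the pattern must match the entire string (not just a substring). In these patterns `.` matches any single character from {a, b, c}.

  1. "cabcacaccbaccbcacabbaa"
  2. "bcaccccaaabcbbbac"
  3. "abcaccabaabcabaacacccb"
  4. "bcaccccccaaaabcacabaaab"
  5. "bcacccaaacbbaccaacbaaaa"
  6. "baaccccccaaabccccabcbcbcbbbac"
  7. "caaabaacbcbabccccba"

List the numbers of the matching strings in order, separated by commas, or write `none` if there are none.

2, 5, 7

1 → no match
2 → match
3 → no match
4 → no match
5 → match
6 → no match
7 → match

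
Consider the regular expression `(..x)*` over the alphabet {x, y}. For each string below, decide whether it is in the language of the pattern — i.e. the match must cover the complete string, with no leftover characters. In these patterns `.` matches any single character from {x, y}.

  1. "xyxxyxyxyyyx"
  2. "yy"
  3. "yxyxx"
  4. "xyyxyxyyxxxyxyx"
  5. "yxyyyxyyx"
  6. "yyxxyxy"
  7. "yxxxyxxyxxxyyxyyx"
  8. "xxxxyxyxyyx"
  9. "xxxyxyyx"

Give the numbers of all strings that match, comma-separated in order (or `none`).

1. "xyxxyxyxyyyx" → no match
2. "yy" → no match
3. "yxyxx" → no match
4 → no match
5. "yxyyyxyyx" → no match
6. "yyxxyxy" → no match
7 → no match
8. "xxxxyxyxyyx" → no match
9. "xxxyxyyx" → no match

none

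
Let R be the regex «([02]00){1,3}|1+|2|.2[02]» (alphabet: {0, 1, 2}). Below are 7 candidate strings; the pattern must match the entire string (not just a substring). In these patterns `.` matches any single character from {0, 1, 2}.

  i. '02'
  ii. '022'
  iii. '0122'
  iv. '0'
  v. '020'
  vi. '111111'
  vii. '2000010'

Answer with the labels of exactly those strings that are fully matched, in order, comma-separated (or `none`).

i. '02' → no match
ii. '022' → match
iii. '0122' → no match
iv. '0' → no match
v. '020' → match
vi. '111111' → match
vii. '2000010' → no match

ii, v, vi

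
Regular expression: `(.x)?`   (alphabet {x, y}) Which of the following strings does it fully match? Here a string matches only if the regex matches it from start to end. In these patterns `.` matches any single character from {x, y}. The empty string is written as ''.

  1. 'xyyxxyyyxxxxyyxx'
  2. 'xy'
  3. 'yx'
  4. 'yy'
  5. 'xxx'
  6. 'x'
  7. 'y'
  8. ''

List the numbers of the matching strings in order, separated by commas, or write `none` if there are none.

3, 8

1 → no match
2 → no match
3 → match
4 → no match
5 → no match
6 → no match
7 → no match
8 → match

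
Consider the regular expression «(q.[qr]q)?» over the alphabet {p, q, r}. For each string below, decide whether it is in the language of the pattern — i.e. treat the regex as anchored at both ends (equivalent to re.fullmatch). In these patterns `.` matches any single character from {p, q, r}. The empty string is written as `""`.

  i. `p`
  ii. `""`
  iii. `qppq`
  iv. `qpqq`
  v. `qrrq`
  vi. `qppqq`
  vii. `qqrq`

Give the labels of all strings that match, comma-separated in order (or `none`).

ii, iv, v, vii

i → no match
ii → match
iii → no match
iv → match
v → match
vi → no match
vii → match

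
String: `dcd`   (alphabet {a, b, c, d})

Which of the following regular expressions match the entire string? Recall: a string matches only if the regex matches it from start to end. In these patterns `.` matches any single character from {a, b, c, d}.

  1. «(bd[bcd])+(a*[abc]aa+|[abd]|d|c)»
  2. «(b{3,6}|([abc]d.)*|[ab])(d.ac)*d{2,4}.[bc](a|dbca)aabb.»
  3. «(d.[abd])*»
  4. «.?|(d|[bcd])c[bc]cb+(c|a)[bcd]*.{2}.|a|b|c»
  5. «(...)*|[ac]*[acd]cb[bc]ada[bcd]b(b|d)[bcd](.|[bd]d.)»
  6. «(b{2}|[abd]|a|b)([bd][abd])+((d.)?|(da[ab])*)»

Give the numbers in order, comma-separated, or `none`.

1 → no match — must start with `bd`
2 → no match
3 → match
4 → no match
5 → match
6 → no match

3, 5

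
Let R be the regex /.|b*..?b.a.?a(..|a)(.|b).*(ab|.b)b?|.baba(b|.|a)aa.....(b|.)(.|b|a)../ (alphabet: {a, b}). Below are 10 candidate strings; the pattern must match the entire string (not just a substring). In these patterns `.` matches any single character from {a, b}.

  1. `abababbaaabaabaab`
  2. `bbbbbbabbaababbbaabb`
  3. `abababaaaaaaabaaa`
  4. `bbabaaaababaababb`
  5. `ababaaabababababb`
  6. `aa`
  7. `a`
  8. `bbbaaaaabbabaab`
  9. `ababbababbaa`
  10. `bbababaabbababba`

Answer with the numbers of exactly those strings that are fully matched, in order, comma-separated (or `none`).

1 → no match
2 → match
3 → match
4 → match
5 → no match
6 → no match
7 → match
8 → match
9 → no match
10 → no match

2, 3, 4, 7, 8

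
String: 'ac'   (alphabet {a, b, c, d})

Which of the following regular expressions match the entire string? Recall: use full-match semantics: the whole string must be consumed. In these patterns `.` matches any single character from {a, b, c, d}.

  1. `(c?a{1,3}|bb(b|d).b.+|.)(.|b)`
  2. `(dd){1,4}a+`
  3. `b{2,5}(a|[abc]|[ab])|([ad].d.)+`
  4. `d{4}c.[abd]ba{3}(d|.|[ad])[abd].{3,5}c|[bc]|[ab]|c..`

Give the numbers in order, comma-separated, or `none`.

1 → match
2 → no match — must start with 'dd'
3 → no match
4 → no match

1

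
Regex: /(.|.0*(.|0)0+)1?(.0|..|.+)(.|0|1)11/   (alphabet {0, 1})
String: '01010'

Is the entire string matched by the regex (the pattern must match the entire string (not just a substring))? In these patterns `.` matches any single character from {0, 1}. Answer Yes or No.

No

Every match must end with '11', but '01010' does not.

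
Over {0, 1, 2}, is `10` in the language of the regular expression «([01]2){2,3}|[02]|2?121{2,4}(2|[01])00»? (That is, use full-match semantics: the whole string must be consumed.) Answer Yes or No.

No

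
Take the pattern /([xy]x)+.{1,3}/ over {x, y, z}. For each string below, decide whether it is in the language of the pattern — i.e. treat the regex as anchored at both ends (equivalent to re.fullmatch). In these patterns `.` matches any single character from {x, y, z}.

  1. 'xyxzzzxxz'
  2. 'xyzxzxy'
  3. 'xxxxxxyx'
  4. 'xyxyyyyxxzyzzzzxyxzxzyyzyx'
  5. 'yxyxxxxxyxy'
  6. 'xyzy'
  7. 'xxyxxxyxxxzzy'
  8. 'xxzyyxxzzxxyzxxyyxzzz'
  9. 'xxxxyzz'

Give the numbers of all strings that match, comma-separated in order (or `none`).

1 → no match
2 → no match
3 → match
4 → no match
5 → match
6 → no match
7 → match
8 → no match
9 → match

3, 5, 7, 9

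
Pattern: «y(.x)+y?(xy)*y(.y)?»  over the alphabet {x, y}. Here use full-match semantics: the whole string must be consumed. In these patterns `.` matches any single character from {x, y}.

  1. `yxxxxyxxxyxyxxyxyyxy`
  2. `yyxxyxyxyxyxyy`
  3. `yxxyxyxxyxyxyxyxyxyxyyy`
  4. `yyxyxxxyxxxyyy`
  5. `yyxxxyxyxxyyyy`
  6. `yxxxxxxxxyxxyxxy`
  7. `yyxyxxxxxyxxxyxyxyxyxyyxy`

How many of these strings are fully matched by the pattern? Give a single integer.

5

1 → match
2 → match
3 → no match
4 → match
5 → match
6 → no match
7 → match
Total matched: 5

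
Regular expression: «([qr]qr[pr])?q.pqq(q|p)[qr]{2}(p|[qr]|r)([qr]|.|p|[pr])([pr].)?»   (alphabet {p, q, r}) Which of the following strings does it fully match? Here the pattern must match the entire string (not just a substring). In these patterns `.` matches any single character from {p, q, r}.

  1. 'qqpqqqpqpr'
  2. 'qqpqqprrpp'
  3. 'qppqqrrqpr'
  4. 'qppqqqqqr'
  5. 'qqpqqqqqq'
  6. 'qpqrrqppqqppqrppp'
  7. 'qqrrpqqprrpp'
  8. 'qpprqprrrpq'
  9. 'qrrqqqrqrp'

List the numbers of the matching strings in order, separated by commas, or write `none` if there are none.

1. 'qqpqqqpqpr' → no match
2. 'qqpqqprrpp' → match
3. 'qppqqrrqpr' → no match
4. 'qppqqqqqr' → no match
5. 'qqpqqqqqq' → no match
6 → no match
7. 'qqrrpqqprrpp' → no match
8. 'qpprqprrrpq' → no match
9. 'qrrqqqrqrp' → no match

2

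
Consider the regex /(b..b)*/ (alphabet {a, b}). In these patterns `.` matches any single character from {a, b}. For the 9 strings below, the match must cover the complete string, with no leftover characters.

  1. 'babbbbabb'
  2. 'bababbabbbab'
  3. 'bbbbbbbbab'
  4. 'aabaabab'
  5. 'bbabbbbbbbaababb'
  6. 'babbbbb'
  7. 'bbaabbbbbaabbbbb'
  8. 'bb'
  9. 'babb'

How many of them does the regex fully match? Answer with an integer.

1

1 → no match
2 → no match
3 → no match
4 → no match
5 → no match
6 → no match
7 → no match
8 → no match
9 → match
Total matched: 1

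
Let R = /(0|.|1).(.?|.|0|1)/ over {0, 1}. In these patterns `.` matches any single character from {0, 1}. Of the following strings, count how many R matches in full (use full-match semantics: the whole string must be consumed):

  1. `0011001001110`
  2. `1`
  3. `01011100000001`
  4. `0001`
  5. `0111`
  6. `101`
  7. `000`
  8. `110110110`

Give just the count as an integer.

1 → no match
2 → no match
3 → no match
4 → no match
5 → no match
6 → match
7 → match
8 → no match
Total matched: 2

2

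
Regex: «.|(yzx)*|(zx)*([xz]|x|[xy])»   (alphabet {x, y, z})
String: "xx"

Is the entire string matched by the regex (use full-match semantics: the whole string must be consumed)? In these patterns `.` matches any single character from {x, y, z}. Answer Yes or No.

No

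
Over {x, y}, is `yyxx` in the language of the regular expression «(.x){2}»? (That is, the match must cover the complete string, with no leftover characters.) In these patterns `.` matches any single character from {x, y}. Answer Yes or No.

No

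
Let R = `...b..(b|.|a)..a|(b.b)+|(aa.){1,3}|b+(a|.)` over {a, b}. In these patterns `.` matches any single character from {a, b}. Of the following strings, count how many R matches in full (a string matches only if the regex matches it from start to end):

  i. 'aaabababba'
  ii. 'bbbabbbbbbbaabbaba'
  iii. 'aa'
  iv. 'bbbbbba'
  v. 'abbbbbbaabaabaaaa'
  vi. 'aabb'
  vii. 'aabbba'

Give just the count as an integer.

i → match
ii → no match
iii → no match
iv → match
v → no match
vi → no match
vii → no match
Total matched: 2

2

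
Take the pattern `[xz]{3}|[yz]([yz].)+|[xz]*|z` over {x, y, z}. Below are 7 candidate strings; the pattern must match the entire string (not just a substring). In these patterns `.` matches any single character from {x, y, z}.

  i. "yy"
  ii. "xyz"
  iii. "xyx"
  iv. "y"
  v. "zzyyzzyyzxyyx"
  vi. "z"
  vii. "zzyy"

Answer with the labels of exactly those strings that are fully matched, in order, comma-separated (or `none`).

i → no match
ii → no match
iii → no match
iv → no match
v → no match
vi → match
vii → no match

vi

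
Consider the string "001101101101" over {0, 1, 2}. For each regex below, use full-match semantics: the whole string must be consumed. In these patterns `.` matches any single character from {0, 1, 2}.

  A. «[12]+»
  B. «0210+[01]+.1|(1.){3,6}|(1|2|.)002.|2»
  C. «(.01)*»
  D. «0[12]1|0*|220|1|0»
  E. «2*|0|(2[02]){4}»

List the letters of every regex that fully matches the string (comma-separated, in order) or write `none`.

C

A → no match
B → no match
C → match
D → no match
E → no match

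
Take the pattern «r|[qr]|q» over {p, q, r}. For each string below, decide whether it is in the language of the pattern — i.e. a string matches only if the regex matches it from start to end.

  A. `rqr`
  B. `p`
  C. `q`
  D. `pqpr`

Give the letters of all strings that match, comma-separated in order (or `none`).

C

A → no match
B → no match
C → match
D → no match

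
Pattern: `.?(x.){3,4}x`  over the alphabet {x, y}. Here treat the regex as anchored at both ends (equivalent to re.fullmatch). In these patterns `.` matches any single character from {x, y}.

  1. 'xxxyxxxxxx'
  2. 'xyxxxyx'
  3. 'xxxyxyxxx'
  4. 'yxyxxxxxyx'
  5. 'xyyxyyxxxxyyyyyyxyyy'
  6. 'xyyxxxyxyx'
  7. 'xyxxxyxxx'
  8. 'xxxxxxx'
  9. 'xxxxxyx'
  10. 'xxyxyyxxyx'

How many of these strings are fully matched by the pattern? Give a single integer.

1. 'xxxyxxxxxx' → no match
2. 'xyxxxyx' → match
3. 'xxxyxyxxx' → match
4. 'yxyxxxxxyx' → match
5 → no match — must end with 'x'
6. 'xyyxxxyxyx' → no match
7. 'xyxxxyxxx' → match
8. 'xxxxxxx' → match
9. 'xxxxxyx' → match
10. 'xxyxyyxxyx' → no match
Total matched: 6

6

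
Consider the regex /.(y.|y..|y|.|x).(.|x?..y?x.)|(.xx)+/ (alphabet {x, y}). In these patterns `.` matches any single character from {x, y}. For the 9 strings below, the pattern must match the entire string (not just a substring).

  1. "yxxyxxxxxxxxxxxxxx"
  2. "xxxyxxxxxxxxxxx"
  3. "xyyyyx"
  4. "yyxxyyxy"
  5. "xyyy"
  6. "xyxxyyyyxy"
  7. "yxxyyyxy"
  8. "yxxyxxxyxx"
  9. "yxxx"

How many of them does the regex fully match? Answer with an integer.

1 → match
2 → match
3 → match
4 → match
5 → match
6 → match
7 → match
8 → no match
9 → match
Total matched: 8

8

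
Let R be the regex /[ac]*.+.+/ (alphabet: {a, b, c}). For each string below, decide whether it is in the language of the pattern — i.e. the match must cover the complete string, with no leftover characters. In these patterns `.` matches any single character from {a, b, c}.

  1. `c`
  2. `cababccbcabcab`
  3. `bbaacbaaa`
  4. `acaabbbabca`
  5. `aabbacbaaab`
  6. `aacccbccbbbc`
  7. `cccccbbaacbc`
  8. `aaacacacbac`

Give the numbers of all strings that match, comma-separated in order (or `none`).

1 → no match
2 → match
3 → match
4 → match
5 → match
6 → match
7 → match
8 → match

2, 3, 4, 5, 6, 7, 8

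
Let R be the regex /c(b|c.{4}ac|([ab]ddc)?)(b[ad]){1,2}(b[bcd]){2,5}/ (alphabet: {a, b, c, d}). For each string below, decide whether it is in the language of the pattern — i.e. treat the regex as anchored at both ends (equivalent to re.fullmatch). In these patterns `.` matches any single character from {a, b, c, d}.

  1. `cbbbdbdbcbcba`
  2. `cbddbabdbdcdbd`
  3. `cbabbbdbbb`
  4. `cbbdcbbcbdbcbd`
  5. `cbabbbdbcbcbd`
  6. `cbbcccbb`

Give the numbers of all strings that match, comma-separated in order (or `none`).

5

1 → no match
2 → no match
3 → no match
4 → no match
5 → match
6 → no match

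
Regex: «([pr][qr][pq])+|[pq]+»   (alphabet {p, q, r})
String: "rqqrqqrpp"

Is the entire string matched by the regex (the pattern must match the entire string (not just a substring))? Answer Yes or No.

No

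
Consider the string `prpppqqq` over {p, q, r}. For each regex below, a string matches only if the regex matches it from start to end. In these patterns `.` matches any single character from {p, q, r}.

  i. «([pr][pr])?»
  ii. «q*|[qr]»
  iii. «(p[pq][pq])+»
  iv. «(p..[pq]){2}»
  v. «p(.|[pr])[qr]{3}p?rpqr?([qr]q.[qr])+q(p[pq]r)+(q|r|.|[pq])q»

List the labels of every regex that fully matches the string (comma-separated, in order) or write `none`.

i → no match
ii → no match
iii → no match
iv → match
v → no match

iv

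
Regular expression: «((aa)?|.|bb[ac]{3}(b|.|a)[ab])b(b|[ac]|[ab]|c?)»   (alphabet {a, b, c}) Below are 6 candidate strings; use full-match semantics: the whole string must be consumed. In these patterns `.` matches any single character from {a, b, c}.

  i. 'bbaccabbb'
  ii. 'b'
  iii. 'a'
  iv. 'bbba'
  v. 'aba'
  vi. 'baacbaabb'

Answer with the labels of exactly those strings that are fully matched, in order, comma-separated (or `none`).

i, ii, v

i. 'bbaccabbb' → match
ii. 'b' → match
iii. 'a' → no match
iv. 'bbba' → no match
v. 'aba' → match
vi. 'baacbaabb' → no match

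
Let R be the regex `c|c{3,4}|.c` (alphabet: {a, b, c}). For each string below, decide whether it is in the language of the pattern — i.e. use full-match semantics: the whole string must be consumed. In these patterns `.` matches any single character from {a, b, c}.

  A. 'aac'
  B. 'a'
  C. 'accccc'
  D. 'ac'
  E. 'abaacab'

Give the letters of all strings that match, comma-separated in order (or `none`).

A → no match
B → no match — must end with 'c'
C → no match
D → match
E → no match — must end with 'c'

D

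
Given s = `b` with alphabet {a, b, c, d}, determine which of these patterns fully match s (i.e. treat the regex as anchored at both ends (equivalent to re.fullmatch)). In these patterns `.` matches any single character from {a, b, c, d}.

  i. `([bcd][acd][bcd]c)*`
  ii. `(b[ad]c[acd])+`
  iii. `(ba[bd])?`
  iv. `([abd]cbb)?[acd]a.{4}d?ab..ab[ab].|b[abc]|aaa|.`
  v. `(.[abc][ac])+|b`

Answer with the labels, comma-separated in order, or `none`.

i → no match
ii → no match
iii → no match
iv → match
v → match

iv, v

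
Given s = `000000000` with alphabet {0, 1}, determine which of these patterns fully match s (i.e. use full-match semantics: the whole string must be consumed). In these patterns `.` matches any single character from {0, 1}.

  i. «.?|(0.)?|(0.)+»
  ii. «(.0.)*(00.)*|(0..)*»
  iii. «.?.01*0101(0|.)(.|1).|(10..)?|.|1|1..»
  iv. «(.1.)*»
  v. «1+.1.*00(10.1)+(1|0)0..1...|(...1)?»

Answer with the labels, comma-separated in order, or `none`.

ii

i → no match
ii → match
iii → no match
iv → no match
v → no match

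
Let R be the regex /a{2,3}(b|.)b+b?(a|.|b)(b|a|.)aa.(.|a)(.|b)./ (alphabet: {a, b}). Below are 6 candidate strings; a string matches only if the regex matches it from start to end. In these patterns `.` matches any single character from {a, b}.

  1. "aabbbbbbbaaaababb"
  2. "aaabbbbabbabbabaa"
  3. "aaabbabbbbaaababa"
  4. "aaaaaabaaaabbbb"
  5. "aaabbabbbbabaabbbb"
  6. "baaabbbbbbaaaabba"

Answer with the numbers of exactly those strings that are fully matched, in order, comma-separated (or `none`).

1

1 → match
2 → no match
3 → no match
4 → no match
5 → no match
6 → no match — must start with "a"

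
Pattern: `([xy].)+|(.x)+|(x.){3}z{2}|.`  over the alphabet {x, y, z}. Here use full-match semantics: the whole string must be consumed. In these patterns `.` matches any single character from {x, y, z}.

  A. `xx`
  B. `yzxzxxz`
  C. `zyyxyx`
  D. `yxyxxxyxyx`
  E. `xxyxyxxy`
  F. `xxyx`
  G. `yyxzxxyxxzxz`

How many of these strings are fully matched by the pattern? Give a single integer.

5

A → match
B → no match
C → no match
D → match
E → match
F → match
G → match
Total matched: 5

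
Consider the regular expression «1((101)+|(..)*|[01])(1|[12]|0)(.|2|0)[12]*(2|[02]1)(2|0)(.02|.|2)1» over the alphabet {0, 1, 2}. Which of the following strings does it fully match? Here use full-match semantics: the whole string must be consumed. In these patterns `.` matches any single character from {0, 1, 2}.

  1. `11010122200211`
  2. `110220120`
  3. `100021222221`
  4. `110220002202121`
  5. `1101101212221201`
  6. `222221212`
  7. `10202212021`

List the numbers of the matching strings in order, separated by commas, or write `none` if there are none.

3, 5, 7

1 → no match
2 → no match — must end with `1`
3 → match
4 → no match
5 → match
6 → no match — must start with `1`
7 → match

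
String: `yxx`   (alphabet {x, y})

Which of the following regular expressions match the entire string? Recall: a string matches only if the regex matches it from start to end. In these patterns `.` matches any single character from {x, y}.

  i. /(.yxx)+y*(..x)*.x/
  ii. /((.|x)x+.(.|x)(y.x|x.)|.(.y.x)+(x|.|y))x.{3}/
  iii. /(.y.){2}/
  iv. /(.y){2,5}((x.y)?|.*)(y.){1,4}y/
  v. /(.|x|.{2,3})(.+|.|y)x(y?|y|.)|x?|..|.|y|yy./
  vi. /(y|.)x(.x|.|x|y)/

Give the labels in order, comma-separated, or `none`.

v, vi

i → no match
ii → no match
iii → no match
iv → no match — must end with `y`
v → match
vi → match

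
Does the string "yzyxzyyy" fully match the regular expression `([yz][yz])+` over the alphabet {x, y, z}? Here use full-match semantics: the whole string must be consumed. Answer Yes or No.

No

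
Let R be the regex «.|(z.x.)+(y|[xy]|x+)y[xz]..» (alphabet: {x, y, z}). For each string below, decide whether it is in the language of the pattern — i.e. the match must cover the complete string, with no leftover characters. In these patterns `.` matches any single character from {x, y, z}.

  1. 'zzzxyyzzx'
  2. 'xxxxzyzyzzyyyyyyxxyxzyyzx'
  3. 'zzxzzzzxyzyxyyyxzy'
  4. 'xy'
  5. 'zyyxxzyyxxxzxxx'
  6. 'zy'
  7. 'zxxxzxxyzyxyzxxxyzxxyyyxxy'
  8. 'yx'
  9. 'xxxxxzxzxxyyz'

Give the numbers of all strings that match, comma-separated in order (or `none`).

none

1. 'zzzxyyzzx' → no match
2 → no match
3 → no match
4. 'xy' → no match
5 → no match
6. 'zy' → no match
7 → no match
8. 'yx' → no match
9 → no match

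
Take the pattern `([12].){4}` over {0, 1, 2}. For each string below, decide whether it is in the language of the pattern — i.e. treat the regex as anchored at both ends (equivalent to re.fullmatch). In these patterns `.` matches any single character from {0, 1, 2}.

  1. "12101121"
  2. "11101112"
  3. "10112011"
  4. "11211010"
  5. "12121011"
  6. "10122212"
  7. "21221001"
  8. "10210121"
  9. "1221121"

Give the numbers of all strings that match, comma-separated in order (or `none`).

1 → match
2 → match
3 → match
4 → match
5 → match
6 → match
7 → no match
8 → no match
9 → no match

1, 2, 3, 4, 5, 6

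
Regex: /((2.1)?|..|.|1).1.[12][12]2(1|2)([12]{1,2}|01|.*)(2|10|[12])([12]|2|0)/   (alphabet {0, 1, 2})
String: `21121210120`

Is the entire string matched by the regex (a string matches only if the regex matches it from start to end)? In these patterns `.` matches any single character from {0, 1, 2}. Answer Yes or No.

Yes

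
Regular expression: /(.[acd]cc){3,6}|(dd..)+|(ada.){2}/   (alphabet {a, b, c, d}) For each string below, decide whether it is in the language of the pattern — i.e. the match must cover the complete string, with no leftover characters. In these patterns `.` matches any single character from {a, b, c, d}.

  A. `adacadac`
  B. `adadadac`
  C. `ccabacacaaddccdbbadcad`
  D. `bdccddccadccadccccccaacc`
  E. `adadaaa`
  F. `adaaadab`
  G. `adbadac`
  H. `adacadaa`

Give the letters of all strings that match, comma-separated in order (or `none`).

A. `adacadac` → match
B. `adadadac` → match
C → no match
D → match
E. `adadaaa` → no match
F. `adaaadab` → match
G. `adbadac` → no match
H. `adacadaa` → match

A, B, D, F, H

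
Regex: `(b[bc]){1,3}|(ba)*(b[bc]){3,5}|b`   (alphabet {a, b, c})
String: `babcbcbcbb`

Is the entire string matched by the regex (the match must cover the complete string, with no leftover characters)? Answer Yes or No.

Yes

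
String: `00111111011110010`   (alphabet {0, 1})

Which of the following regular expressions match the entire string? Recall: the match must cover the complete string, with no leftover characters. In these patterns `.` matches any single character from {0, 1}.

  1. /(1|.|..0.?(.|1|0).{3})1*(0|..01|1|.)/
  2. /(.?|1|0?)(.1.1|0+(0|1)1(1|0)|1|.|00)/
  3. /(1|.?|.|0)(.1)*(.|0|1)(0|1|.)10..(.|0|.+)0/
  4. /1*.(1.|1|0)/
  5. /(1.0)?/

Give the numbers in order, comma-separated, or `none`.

1 → no match
2 → no match
3 → match
4 → no match
5 → no match

3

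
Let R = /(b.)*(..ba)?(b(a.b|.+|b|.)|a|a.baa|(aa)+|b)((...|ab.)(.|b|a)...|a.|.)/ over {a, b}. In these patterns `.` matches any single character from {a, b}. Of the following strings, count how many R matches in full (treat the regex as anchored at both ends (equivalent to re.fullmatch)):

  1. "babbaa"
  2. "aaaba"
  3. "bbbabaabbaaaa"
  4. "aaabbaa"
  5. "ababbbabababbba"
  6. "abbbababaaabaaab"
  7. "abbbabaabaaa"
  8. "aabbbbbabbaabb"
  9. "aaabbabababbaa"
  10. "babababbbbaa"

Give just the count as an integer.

3

1 → match
2 → no match
3 → match
4 → no match
5 → no match
6 → no match
7 → no match
8 → no match
9 → no match
10 → match
Total matched: 3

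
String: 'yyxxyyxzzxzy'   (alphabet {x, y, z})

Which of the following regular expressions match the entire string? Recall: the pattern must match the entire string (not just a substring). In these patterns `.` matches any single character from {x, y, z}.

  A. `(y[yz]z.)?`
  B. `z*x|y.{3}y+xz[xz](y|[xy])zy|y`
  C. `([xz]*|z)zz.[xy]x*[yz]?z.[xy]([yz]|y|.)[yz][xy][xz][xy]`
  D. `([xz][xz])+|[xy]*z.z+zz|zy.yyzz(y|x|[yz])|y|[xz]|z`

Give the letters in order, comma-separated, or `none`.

B

A → no match
B → match
C → no match
D → no match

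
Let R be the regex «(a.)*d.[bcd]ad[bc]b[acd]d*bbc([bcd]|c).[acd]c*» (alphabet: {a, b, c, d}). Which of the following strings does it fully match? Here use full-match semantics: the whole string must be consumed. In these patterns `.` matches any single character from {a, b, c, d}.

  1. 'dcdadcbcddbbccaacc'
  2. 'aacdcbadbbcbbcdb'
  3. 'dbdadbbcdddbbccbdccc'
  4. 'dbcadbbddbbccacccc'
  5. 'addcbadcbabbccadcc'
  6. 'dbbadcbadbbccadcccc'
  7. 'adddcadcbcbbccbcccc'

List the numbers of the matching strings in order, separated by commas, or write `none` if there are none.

1 → match
2 → no match
3 → match
4 → match
5 → match
6 → match
7 → match

1, 3, 4, 5, 6, 7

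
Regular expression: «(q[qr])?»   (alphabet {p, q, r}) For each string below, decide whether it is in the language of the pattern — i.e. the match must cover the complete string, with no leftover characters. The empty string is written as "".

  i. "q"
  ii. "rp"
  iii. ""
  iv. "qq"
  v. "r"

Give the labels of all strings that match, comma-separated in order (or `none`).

iii, iv

i → no match
ii → no match
iii → match
iv → match
v → no match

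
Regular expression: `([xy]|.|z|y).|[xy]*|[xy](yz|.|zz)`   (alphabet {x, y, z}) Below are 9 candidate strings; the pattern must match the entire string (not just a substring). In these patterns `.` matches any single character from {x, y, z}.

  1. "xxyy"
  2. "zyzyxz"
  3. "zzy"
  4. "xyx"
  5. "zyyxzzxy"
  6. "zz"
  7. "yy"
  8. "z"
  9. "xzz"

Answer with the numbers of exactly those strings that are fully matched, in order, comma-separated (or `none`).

1, 4, 6, 7, 9

1 → match
2 → no match
3 → no match
4 → match
5 → no match
6 → match
7 → match
8 → no match
9 → match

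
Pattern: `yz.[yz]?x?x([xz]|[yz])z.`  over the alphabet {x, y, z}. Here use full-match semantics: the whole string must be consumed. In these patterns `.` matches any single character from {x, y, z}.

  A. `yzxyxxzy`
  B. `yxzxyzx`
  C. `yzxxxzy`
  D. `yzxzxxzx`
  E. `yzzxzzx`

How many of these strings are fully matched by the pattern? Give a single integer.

4

A → match
B → no match — must start with `yz`
C → match
D → match
E → match
Total matched: 4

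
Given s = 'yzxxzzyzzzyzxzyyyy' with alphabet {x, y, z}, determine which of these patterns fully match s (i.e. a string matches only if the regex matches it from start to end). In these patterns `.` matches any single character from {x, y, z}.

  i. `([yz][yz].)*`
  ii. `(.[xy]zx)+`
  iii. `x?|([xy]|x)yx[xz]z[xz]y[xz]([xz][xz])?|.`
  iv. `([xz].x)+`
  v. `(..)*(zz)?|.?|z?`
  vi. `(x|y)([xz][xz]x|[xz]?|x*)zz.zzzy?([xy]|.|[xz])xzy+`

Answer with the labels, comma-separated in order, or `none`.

i → no match
ii → no match — must end with 'zx'
iii → no match
iv → no match — must end with 'x'
v → match
vi → match

v, vi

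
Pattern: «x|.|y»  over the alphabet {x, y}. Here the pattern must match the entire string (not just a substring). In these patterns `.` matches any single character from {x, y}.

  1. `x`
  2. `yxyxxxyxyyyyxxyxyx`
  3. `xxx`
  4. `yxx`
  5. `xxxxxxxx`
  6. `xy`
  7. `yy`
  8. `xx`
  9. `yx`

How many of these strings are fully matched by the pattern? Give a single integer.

1 → match
2 → no match
3 → no match
4 → no match
5 → no match
6 → no match
7 → no match
8 → no match
9 → no match
Total matched: 1

1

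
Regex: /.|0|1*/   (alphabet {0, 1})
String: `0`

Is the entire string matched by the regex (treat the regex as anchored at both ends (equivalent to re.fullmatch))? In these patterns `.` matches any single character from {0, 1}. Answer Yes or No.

Yes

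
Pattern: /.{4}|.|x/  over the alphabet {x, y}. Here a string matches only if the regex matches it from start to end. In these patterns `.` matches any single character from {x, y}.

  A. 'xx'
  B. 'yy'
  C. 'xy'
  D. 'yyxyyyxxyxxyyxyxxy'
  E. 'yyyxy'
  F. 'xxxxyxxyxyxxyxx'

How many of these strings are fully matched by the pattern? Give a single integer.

A → no match
B → no match
C → no match
D → no match
E → no match
F → no match
Total matched: 0

0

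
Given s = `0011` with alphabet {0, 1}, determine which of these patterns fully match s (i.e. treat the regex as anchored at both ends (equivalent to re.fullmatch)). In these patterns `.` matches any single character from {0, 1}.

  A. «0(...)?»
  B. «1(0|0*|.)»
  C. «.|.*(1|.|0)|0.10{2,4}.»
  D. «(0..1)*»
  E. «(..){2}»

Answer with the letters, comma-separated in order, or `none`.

A → match
B → no match — must start with `1`
C → match
D → match
E → match

A, C, D, E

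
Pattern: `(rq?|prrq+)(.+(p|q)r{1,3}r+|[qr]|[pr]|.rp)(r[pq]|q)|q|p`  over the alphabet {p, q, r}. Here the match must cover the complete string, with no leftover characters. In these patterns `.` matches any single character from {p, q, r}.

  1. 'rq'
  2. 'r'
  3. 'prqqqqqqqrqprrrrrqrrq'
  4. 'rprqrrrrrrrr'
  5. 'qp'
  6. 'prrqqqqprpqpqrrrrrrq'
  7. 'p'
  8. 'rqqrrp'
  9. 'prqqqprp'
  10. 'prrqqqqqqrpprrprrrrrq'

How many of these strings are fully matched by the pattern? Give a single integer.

3

1. 'rq' → no match
2. 'r' → no match
3 → no match
4. 'rprqrrrrrrrr' → no match
5. 'qp' → no match
6 → match
7. 'p' → match
8. 'rqqrrp' → no match
9. 'prqqqprp' → no match
10 → match
Total matched: 3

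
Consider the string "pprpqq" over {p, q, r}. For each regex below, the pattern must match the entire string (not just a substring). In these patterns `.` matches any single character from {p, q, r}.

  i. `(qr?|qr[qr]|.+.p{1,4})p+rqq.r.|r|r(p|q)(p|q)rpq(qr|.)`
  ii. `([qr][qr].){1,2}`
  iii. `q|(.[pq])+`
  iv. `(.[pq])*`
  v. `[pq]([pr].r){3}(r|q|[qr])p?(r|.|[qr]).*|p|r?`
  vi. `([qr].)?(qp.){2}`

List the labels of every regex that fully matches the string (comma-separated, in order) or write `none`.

i → no match
ii → no match
iii → match
iv → match
v → no match
vi → no match

iii, iv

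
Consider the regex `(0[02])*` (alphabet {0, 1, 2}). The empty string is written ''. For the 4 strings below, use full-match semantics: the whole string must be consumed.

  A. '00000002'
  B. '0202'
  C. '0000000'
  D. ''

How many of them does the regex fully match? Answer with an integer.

A → match
B → match
C → no match
D → match
Total matched: 3

3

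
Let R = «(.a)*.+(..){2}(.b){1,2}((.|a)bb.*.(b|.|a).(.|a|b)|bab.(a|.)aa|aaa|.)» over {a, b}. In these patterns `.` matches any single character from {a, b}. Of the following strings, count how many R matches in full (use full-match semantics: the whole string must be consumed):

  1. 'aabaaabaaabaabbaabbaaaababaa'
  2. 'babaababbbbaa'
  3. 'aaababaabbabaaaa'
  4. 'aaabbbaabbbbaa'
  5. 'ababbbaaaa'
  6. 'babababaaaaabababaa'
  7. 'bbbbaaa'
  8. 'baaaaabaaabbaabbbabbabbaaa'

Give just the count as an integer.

2

1 → no match
2 → no match
3 → match
4 → no match
5 → no match
6 → no match
7 → no match
8 → match
Total matched: 2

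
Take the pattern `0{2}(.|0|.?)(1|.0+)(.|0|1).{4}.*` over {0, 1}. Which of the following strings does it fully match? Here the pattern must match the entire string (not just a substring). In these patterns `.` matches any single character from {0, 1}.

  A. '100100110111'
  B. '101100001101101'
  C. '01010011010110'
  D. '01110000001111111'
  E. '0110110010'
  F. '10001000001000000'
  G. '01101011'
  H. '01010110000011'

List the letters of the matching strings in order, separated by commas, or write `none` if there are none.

none

A. '100100110111' → no match — must start with '0'
B → no match — must start with '0'
C → no match
D → no match
E. '0110110010' → no match
F → no match — must start with '0'
G. '01101011' → no match
H → no match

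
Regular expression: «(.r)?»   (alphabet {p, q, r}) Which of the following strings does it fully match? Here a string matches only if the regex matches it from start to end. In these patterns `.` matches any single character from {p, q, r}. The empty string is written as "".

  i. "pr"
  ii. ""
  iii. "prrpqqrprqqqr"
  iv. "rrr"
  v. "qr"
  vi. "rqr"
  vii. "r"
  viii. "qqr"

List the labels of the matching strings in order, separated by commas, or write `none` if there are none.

i. "pr" → match
ii. "" → match
iii → no match
iv. "rrr" → no match
v. "qr" → match
vi. "rqr" → no match
vii. "r" → no match
viii. "qqr" → no match

i, ii, v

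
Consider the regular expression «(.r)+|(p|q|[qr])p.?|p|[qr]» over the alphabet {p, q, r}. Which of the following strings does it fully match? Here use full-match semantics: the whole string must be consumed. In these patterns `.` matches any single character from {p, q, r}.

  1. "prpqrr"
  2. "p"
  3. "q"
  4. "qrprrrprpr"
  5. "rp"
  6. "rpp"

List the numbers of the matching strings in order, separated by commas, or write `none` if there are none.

2, 3, 4, 5, 6

1 → no match
2 → match
3 → match
4 → match
5 → match
6 → match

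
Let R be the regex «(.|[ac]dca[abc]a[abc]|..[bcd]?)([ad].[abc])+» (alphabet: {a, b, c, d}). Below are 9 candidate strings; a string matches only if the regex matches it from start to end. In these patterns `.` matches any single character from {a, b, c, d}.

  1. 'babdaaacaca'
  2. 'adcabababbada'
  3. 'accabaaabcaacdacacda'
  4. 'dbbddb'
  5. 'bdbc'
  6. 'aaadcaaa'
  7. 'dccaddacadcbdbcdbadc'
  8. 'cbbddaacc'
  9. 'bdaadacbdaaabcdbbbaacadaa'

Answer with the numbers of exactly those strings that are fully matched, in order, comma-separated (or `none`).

2, 4, 5, 6, 8

1 → no match
2 → match
3 → no match
4 → match
5 → match
6 → match
7 → no match
8 → match
9 → no match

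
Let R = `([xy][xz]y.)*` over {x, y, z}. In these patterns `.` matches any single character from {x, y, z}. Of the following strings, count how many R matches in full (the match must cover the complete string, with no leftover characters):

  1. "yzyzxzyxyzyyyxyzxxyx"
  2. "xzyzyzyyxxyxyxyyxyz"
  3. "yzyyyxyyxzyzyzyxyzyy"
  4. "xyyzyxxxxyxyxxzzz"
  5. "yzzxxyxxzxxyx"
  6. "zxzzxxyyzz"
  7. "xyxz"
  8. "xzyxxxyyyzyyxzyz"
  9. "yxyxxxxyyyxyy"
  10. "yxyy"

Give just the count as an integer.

4

1 → match
2 → no match
3 → match
4 → no match
5 → no match
6. "zxzzxxyyzz" → no match
7. "xyxz" → no match
8 → match
9 → no match
10. "yxyy" → match
Total matched: 4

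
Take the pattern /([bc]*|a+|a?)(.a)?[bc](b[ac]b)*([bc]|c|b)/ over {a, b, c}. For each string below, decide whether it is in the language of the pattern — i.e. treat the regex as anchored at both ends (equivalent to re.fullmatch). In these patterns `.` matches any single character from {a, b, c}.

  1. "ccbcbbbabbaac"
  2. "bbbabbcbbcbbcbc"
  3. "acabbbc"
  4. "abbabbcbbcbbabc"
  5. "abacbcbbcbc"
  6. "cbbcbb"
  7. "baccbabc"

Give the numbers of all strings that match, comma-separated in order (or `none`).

1 → no match
2 → match
3 → no match
4 → match
5 → match
6 → match
7 → no match

2, 4, 5, 6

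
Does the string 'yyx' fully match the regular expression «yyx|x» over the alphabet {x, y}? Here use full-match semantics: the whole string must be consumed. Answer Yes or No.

Yes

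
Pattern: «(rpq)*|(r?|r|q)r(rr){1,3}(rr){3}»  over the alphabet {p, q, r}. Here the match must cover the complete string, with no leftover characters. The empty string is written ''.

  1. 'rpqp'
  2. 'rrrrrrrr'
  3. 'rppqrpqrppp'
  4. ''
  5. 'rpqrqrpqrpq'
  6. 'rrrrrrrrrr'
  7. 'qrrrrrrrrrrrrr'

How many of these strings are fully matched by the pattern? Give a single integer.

3

1 → no match
2 → no match
3 → no match
4 → match
5 → no match
6 → match
7 → match
Total matched: 3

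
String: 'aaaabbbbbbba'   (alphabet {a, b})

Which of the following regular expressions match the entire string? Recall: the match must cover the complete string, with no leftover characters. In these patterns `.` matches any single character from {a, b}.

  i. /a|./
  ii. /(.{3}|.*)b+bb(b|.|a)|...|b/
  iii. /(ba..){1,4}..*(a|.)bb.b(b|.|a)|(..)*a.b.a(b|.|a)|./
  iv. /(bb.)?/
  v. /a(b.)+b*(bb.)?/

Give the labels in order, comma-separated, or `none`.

i → no match
ii → match
iii → no match
iv → no match
v → no match — must start with 'ab'

ii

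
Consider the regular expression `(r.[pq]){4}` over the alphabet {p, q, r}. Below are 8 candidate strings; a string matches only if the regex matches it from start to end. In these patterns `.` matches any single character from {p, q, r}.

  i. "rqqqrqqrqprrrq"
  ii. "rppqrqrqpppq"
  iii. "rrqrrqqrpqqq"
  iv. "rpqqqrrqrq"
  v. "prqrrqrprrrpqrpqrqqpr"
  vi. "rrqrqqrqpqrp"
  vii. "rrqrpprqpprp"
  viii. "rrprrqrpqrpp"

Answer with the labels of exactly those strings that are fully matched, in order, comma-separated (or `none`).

viii

i → no match
ii. "rppqrqrqpppq" → no match
iii. "rrqrrqqrpqqq" → no match
iv. "rpqqqrrqrq" → no match
v → no match — must start with "r"
vi. "rrqrqqrqpqrp" → no match
vii. "rrqrpprqpprp" → no match
viii. "rrprrqrpqrpp" → match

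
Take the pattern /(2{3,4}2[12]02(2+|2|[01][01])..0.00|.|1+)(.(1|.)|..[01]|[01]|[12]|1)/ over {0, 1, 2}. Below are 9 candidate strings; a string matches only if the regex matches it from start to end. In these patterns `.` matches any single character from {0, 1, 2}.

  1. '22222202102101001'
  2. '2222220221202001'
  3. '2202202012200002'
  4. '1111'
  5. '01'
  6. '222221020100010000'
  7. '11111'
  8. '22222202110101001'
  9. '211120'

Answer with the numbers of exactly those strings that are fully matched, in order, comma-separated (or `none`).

1, 2, 4, 5, 6, 7, 8

1 → match
2 → match
3 → no match
4 → match
5 → match
6 → match
7 → match
8 → match
9 → no match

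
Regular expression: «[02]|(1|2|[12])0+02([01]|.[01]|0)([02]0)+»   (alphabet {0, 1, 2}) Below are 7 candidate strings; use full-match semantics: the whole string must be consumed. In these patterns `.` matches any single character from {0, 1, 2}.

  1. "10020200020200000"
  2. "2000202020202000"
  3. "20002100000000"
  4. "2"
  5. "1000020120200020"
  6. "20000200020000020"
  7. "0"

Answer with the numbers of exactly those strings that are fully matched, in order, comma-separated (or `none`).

1 → match
2 → match
3 → match
4. "2" → match
5 → match
6 → match
7. "0" → match

1, 2, 3, 4, 5, 6, 7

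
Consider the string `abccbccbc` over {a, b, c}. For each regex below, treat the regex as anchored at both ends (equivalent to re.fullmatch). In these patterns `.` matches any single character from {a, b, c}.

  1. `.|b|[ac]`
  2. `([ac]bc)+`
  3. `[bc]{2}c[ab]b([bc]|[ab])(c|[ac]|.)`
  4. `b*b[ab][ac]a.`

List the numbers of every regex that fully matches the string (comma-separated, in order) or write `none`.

1 → no match
2 → match
3 → no match
4 → no match

2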